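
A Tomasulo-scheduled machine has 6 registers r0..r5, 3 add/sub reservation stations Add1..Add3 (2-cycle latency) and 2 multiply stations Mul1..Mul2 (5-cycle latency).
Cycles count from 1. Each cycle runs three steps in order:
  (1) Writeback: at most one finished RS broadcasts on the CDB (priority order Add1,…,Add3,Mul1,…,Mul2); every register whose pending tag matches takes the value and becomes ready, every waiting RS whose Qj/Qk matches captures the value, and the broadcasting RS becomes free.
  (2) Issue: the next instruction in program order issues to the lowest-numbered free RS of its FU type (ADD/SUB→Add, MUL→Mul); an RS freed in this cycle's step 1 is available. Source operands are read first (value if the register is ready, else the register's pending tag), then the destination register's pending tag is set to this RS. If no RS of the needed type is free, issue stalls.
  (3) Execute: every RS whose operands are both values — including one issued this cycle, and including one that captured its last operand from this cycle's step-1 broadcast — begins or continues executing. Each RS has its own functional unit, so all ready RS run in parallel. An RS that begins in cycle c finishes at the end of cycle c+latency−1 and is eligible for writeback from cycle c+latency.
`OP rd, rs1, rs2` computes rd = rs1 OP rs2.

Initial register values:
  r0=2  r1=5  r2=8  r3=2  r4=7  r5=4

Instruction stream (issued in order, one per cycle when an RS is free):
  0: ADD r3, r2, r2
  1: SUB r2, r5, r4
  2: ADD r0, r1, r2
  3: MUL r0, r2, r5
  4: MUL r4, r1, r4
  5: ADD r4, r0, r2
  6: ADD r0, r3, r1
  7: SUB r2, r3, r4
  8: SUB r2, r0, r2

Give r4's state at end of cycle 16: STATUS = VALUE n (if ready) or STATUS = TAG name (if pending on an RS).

cycle 1: issue ADD r3<-Add1 // r0:2,r1:5,r2:8,r3:Add1,r4:7,r5:4
cycle 2: issue SUB r2<-Add2 // r0:2,r1:5,r2:Add2,r3:Add1,r4:7,r5:4
cycle 3: CDB Add1=16; issue ADD r0<-Add1 // r0:Add1,r1:5,r2:Add2,r3:16,r4:7,r5:4
cycle 4: CDB Add2=-3; issue MUL r0<-Mul1 // r0:Mul1,r1:5,r2:-3,r3:16,r4:7,r5:4
cycle 5: issue MUL r4<-Mul2 // r0:Mul1,r1:5,r2:-3,r3:16,r4:Mul2,r5:4
cycle 6: CDB Add1=2; issue ADD r4<-Add1 // r0:Mul1,r1:5,r2:-3,r3:16,r4:Add1,r5:4
cycle 7: issue ADD r0<-Add2 // r0:Add2,r1:5,r2:-3,r3:16,r4:Add1,r5:4
cycle 8: issue SUB r2<-Add3 // r0:Add2,r1:5,r2:Add3,r3:16,r4:Add1,r5:4
cycle 9: CDB Add2=21; issue SUB r2<-Add2 // r0:21,r1:5,r2:Add2,r3:16,r4:Add1,r5:4
cycle 10: CDB Mul1=-12 // r0:21,r1:5,r2:Add2,r3:16,r4:Add1,r5:4
cycle 11: CDB Mul2=35 // r0:21,r1:5,r2:Add2,r3:16,r4:Add1,r5:4
cycle 12: CDB Add1=-15 // r0:21,r1:5,r2:Add2,r3:16,r4:-15,r5:4
cycle 13: - // r0:21,r1:5,r2:Add2,r3:16,r4:-15,r5:4
cycle 14: CDB Add3=31 // r0:21,r1:5,r2:Add2,r3:16,r4:-15,r5:4
cycle 15: - // r0:21,r1:5,r2:Add2,r3:16,r4:-15,r5:4
cycle 16: CDB Add2=-10 // r0:21,r1:5,r2:-10,r3:16,r4:-15,r5:4

STATUS = VALUE -15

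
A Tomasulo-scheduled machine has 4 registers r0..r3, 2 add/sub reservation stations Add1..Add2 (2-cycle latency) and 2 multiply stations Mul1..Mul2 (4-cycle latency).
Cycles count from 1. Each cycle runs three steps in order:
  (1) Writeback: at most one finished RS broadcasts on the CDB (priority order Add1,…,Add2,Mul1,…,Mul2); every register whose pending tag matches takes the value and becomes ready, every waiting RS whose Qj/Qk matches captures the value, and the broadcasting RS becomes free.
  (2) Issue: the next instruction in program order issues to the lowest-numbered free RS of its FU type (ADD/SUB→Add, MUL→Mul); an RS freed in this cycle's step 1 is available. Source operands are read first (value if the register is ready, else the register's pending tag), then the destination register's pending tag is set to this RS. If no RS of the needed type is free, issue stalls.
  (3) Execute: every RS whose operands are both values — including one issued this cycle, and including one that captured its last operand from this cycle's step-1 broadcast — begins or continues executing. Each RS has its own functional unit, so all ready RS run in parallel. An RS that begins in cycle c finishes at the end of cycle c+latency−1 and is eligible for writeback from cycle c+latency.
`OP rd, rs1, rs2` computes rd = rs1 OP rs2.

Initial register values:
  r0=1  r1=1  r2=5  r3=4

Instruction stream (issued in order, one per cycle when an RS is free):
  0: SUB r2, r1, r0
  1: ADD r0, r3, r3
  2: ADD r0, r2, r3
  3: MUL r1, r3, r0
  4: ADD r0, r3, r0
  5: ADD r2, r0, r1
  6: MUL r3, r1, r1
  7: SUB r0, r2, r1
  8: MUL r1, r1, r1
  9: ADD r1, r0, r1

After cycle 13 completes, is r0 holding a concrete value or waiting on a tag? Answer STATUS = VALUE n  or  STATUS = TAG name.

c1: issue SUB r2<-Add1 | r0:1,r1:1,r2:Add1,r3:4
c2: issue ADD r0<-Add2 | r0:Add2,r1:1,r2:Add1,r3:4
c3: CDB Add1=0; issue ADD r0<-Add1 | r0:Add1,r1:1,r2:0,r3:4
c4: CDB Add2=8; issue MUL r1<-Mul1 | r0:Add1,r1:Mul1,r2:0,r3:4
c5: CDB Add1=4; issue ADD r0<-Add1 | r0:Add1,r1:Mul1,r2:0,r3:4
c6: issue ADD r2<-Add2 | r0:Add1,r1:Mul1,r2:Add2,r3:4
c7: CDB Add1=8; issue MUL r3<-Mul2 | r0:8,r1:Mul1,r2:Add2,r3:Mul2
c8: issue SUB r0<-Add1 | r0:Add1,r1:Mul1,r2:Add2,r3:Mul2
c9: CDB Mul1=16; issue MUL r1<-Mul1 | r0:Add1,r1:Mul1,r2:Add2,r3:Mul2
c10: stall | r0:Add1,r1:Mul1,r2:Add2,r3:Mul2
c11: CDB Add2=24; issue ADD r1<-Add2 | r0:Add1,r1:Add2,r2:24,r3:Mul2
c12: - | r0:Add1,r1:Add2,r2:24,r3:Mul2
c13: CDB Add1=8 | r0:8,r1:Add2,r2:24,r3:Mul2

STATUS = VALUE 8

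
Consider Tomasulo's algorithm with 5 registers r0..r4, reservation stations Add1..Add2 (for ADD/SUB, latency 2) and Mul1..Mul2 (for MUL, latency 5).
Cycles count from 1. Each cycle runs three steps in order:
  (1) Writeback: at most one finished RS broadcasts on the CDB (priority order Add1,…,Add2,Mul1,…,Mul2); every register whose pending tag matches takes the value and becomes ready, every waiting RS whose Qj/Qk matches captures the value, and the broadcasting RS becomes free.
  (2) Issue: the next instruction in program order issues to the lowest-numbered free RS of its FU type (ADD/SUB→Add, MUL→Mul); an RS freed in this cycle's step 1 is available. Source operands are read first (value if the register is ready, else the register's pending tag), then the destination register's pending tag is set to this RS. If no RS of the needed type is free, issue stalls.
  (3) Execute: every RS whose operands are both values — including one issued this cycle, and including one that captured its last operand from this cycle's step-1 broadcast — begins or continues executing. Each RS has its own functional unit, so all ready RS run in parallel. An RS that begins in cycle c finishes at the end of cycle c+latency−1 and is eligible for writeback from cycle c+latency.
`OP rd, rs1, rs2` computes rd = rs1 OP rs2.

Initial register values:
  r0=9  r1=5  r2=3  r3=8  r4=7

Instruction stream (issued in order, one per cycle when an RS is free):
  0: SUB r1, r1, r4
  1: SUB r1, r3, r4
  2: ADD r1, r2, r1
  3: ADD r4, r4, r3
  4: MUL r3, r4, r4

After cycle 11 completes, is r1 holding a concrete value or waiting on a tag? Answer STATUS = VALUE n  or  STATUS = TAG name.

STATUS = VALUE 4

c1: issue SUB r1<-Add1 | r0:9,r1:Add1,r2:3,r3:8,r4:7
c2: issue SUB r1<-Add2 | r0:9,r1:Add2,r2:3,r3:8,r4:7
c3: CDB Add1=-2; issue ADD r1<-Add1 | r0:9,r1:Add1,r2:3,r3:8,r4:7
c4: CDB Add2=1; issue ADD r4<-Add2 | r0:9,r1:Add1,r2:3,r3:8,r4:Add2
c5: issue MUL r3<-Mul1 | r0:9,r1:Add1,r2:3,r3:Mul1,r4:Add2
c6: CDB Add1=4 | r0:9,r1:4,r2:3,r3:Mul1,r4:Add2
c7: CDB Add2=15 | r0:9,r1:4,r2:3,r3:Mul1,r4:15
c8: - | r0:9,r1:4,r2:3,r3:Mul1,r4:15
c9: - | r0:9,r1:4,r2:3,r3:Mul1,r4:15
c10: - | r0:9,r1:4,r2:3,r3:Mul1,r4:15
c11: - | r0:9,r1:4,r2:3,r3:Mul1,r4:15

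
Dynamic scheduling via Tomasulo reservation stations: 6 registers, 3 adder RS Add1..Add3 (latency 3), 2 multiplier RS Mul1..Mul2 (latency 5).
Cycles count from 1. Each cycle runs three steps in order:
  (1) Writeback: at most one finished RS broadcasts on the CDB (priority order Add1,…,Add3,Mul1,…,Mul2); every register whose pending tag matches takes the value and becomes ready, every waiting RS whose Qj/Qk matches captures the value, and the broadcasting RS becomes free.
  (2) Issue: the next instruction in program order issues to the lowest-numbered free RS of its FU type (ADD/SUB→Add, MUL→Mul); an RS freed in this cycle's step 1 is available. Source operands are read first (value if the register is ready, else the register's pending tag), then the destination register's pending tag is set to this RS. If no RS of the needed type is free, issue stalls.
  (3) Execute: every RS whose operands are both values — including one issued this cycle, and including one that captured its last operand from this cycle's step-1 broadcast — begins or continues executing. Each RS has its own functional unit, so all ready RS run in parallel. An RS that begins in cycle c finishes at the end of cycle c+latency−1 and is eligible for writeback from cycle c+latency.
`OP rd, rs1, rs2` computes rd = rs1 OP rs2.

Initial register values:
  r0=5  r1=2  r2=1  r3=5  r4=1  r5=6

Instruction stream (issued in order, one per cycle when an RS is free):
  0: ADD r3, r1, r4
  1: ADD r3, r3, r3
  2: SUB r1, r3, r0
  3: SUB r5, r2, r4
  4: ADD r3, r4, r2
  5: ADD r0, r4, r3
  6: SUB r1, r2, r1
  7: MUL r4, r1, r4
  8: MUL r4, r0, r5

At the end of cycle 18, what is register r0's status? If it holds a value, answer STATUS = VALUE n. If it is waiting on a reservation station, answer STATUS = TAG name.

  c1: issue ADD r3<-Add1  regs: r0:5,r1:2,r2:1,r3:Add1,r4:1,r5:6
  c2: issue ADD r3<-Add2  regs: r0:5,r1:2,r2:1,r3:Add2,r4:1,r5:6
  c3: issue SUB r1<-Add3  regs: r0:5,r1:Add3,r2:1,r3:Add2,r4:1,r5:6
  c4: CDB Add1=3; issue SUB r5<-Add1  regs: r0:5,r1:Add3,r2:1,r3:Add2,r4:1,r5:Add1
  c5: stall  regs: r0:5,r1:Add3,r2:1,r3:Add2,r4:1,r5:Add1
  c6: stall  regs: r0:5,r1:Add3,r2:1,r3:Add2,r4:1,r5:Add1
  c7: CDB Add1=0; issue ADD r3<-Add1  regs: r0:5,r1:Add3,r2:1,r3:Add1,r4:1,r5:0
  c8: CDB Add2=6; issue ADD r0<-Add2  regs: r0:Add2,r1:Add3,r2:1,r3:Add1,r4:1,r5:0
  c9: stall  regs: r0:Add2,r1:Add3,r2:1,r3:Add1,r4:1,r5:0
  c10: CDB Add1=2; issue SUB r1<-Add1  regs: r0:Add2,r1:Add1,r2:1,r3:2,r4:1,r5:0
  c11: CDB Add3=1; issue MUL r4<-Mul1  regs: r0:Add2,r1:Add1,r2:1,r3:2,r4:Mul1,r5:0
  c12: issue MUL r4<-Mul2  regs: r0:Add2,r1:Add1,r2:1,r3:2,r4:Mul2,r5:0
  c13: CDB Add2=3  regs: r0:3,r1:Add1,r2:1,r3:2,r4:Mul2,r5:0
  c14: CDB Add1=0  regs: r0:3,r1:0,r2:1,r3:2,r4:Mul2,r5:0
  c15: -  regs: r0:3,r1:0,r2:1,r3:2,r4:Mul2,r5:0
  c16: -  regs: r0:3,r1:0,r2:1,r3:2,r4:Mul2,r5:0
  c17: -  regs: r0:3,r1:0,r2:1,r3:2,r4:Mul2,r5:0
  c18: CDB Mul2=0  regs: r0:3,r1:0,r2:1,r3:2,r4:0,r5:0

STATUS = VALUE 3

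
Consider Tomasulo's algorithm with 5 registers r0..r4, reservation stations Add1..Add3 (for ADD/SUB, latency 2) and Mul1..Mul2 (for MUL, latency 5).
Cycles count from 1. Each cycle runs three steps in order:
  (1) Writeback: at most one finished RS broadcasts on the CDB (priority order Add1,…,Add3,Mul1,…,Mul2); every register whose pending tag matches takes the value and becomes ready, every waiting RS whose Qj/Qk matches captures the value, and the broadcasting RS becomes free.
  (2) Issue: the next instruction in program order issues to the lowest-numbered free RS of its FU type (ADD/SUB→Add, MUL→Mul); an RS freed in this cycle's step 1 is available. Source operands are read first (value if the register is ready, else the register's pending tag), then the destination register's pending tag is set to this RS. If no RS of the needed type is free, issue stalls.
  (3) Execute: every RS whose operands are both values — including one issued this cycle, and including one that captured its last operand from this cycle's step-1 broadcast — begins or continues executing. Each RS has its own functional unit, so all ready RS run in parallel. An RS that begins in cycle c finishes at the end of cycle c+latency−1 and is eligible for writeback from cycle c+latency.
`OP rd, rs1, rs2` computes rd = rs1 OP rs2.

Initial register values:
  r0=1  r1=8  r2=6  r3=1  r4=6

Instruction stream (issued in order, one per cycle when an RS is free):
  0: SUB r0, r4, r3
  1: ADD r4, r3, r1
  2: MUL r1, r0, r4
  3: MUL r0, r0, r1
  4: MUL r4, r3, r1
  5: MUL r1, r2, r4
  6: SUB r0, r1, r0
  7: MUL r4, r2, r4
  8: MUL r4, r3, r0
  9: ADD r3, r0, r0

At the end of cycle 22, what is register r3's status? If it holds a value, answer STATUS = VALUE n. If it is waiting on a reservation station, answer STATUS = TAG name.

STATUS = TAG Add2

c1: issue SUB r0<-Add1 | r0:Add1,r1:8,r2:6,r3:1,r4:6
c2: issue ADD r4<-Add2 | r0:Add1,r1:8,r2:6,r3:1,r4:Add2
c3: CDB Add1=5; issue MUL r1<-Mul1 | r0:5,r1:Mul1,r2:6,r3:1,r4:Add2
c4: CDB Add2=9; issue MUL r0<-Mul2 | r0:Mul2,r1:Mul1,r2:6,r3:1,r4:9
c5: stall | r0:Mul2,r1:Mul1,r2:6,r3:1,r4:9
c6: stall | r0:Mul2,r1:Mul1,r2:6,r3:1,r4:9
c7: stall | r0:Mul2,r1:Mul1,r2:6,r3:1,r4:9
c8: stall | r0:Mul2,r1:Mul1,r2:6,r3:1,r4:9
c9: CDB Mul1=45; issue MUL r4<-Mul1 | r0:Mul2,r1:45,r2:6,r3:1,r4:Mul1
c10: stall | r0:Mul2,r1:45,r2:6,r3:1,r4:Mul1
c11: stall | r0:Mul2,r1:45,r2:6,r3:1,r4:Mul1
c12: stall | r0:Mul2,r1:45,r2:6,r3:1,r4:Mul1
c13: stall | r0:Mul2,r1:45,r2:6,r3:1,r4:Mul1
c14: CDB Mul1=45; issue MUL r1<-Mul1 | r0:Mul2,r1:Mul1,r2:6,r3:1,r4:45
c15: CDB Mul2=225; issue SUB r0<-Add1 | r0:Add1,r1:Mul1,r2:6,r3:1,r4:45
c16: issue MUL r4<-Mul2 | r0:Add1,r1:Mul1,r2:6,r3:1,r4:Mul2
c17: stall | r0:Add1,r1:Mul1,r2:6,r3:1,r4:Mul2
c18: stall | r0:Add1,r1:Mul1,r2:6,r3:1,r4:Mul2
c19: CDB Mul1=270; issue MUL r4<-Mul1 | r0:Add1,r1:270,r2:6,r3:1,r4:Mul1
c20: issue ADD r3<-Add2 | r0:Add1,r1:270,r2:6,r3:Add2,r4:Mul1
c21: CDB Add1=45 | r0:45,r1:270,r2:6,r3:Add2,r4:Mul1
c22: CDB Mul2=270 | r0:45,r1:270,r2:6,r3:Add2,r4:Mul1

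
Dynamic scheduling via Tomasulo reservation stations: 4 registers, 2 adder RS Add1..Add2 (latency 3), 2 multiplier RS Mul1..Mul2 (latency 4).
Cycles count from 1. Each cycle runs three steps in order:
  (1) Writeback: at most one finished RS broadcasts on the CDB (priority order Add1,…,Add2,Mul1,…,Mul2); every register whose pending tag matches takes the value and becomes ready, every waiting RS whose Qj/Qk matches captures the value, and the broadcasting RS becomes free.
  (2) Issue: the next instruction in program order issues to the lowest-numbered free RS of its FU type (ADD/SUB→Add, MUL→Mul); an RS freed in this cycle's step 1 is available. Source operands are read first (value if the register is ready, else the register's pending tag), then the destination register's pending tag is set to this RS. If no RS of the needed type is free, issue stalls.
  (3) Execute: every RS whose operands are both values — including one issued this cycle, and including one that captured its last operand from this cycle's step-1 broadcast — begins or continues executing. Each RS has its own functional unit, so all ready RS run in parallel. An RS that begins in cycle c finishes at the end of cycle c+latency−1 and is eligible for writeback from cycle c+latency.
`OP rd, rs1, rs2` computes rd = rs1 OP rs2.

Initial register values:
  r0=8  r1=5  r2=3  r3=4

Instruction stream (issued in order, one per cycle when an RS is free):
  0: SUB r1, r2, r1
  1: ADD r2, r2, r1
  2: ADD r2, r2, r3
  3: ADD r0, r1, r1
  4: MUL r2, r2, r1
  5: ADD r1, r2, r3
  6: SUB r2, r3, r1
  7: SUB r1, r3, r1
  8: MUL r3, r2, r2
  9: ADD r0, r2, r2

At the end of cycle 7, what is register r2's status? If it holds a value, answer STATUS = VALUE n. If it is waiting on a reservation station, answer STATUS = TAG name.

STATUS = TAG Add1

cycle 1: issue SUB r1<-Add1 // r0:8,r1:Add1,r2:3,r3:4
cycle 2: issue ADD r2<-Add2 // r0:8,r1:Add1,r2:Add2,r3:4
cycle 3: stall // r0:8,r1:Add1,r2:Add2,r3:4
cycle 4: CDB Add1=-2; issue ADD r2<-Add1 // r0:8,r1:-2,r2:Add1,r3:4
cycle 5: stall // r0:8,r1:-2,r2:Add1,r3:4
cycle 6: stall // r0:8,r1:-2,r2:Add1,r3:4
cycle 7: CDB Add2=1; issue ADD r0<-Add2 // r0:Add2,r1:-2,r2:Add1,r3:4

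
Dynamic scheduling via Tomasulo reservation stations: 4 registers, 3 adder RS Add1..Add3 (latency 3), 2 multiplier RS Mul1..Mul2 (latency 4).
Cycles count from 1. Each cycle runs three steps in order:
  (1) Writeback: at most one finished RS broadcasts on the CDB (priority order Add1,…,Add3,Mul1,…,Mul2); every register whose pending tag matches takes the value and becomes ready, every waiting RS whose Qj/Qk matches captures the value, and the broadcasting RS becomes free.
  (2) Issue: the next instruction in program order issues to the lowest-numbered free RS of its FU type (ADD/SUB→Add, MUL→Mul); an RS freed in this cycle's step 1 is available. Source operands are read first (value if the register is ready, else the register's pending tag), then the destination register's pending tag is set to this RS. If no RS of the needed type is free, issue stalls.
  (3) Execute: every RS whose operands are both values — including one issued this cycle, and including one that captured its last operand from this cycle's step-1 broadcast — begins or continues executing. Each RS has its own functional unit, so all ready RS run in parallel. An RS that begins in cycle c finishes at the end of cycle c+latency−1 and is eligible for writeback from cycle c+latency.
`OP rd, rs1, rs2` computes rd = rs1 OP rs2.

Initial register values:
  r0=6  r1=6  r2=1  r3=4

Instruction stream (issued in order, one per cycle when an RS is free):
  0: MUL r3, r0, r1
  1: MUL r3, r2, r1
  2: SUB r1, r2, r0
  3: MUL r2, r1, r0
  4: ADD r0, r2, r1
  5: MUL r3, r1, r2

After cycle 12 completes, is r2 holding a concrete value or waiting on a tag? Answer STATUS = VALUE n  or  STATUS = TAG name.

cycle 1: issue MUL r3<-Mul1 // r0:6,r1:6,r2:1,r3:Mul1
cycle 2: issue MUL r3<-Mul2 // r0:6,r1:6,r2:1,r3:Mul2
cycle 3: issue SUB r1<-Add1 // r0:6,r1:Add1,r2:1,r3:Mul2
cycle 4: stall // r0:6,r1:Add1,r2:1,r3:Mul2
cycle 5: CDB Mul1=36; issue MUL r2<-Mul1 // r0:6,r1:Add1,r2:Mul1,r3:Mul2
cycle 6: CDB Add1=-5; issue ADD r0<-Add1 // r0:Add1,r1:-5,r2:Mul1,r3:Mul2
cycle 7: CDB Mul2=6; issue MUL r3<-Mul2 // r0:Add1,r1:-5,r2:Mul1,r3:Mul2
cycle 8: - // r0:Add1,r1:-5,r2:Mul1,r3:Mul2
cycle 9: - // r0:Add1,r1:-5,r2:Mul1,r3:Mul2
cycle 10: CDB Mul1=-30 // r0:Add1,r1:-5,r2:-30,r3:Mul2
cycle 11: - // r0:Add1,r1:-5,r2:-30,r3:Mul2
cycle 12: - // r0:Add1,r1:-5,r2:-30,r3:Mul2

STATUS = VALUE -30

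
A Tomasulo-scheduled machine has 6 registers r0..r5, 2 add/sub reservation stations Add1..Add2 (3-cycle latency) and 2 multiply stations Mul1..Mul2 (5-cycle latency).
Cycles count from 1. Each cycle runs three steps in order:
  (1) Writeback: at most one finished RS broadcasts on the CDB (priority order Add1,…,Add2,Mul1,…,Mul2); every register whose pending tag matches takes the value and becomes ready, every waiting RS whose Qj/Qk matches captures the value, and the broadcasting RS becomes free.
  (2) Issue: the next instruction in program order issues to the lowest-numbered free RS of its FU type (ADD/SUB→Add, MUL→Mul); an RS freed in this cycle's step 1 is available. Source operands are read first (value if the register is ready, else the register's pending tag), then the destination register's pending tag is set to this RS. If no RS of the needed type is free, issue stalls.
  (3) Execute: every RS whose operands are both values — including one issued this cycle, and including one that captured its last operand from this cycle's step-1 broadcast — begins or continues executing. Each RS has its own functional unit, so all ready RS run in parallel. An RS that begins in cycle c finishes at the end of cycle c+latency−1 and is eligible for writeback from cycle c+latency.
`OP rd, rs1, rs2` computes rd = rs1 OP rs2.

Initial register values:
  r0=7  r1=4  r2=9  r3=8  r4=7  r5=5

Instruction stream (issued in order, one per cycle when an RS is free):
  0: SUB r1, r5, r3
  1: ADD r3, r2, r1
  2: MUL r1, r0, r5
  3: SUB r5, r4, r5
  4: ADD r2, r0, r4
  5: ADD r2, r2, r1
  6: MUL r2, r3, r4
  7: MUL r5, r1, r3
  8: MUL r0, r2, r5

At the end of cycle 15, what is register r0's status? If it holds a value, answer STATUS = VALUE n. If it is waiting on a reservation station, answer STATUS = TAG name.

STATUS = TAG Mul1

  c1: issue SUB r1<-Add1  regs: r0:7,r1:Add1,r2:9,r3:8,r4:7,r5:5
  c2: issue ADD r3<-Add2  regs: r0:7,r1:Add1,r2:9,r3:Add2,r4:7,r5:5
  c3: issue MUL r1<-Mul1  regs: r0:7,r1:Mul1,r2:9,r3:Add2,r4:7,r5:5
  c4: CDB Add1=-3; issue SUB r5<-Add1  regs: r0:7,r1:Mul1,r2:9,r3:Add2,r4:7,r5:Add1
  c5: stall  regs: r0:7,r1:Mul1,r2:9,r3:Add2,r4:7,r5:Add1
  c6: stall  regs: r0:7,r1:Mul1,r2:9,r3:Add2,r4:7,r5:Add1
  c7: CDB Add1=2; issue ADD r2<-Add1  regs: r0:7,r1:Mul1,r2:Add1,r3:Add2,r4:7,r5:2
  c8: CDB Add2=6; issue ADD r2<-Add2  regs: r0:7,r1:Mul1,r2:Add2,r3:6,r4:7,r5:2
  c9: CDB Mul1=35; issue MUL r2<-Mul1  regs: r0:7,r1:35,r2:Mul1,r3:6,r4:7,r5:2
  c10: CDB Add1=14; issue MUL r5<-Mul2  regs: r0:7,r1:35,r2:Mul1,r3:6,r4:7,r5:Mul2
  c11: stall  regs: r0:7,r1:35,r2:Mul1,r3:6,r4:7,r5:Mul2
  c12: stall  regs: r0:7,r1:35,r2:Mul1,r3:6,r4:7,r5:Mul2
  c13: CDB Add2=49; stall  regs: r0:7,r1:35,r2:Mul1,r3:6,r4:7,r5:Mul2
  c14: CDB Mul1=42; issue MUL r0<-Mul1  regs: r0:Mul1,r1:35,r2:42,r3:6,r4:7,r5:Mul2
  c15: CDB Mul2=210  regs: r0:Mul1,r1:35,r2:42,r3:6,r4:7,r5:210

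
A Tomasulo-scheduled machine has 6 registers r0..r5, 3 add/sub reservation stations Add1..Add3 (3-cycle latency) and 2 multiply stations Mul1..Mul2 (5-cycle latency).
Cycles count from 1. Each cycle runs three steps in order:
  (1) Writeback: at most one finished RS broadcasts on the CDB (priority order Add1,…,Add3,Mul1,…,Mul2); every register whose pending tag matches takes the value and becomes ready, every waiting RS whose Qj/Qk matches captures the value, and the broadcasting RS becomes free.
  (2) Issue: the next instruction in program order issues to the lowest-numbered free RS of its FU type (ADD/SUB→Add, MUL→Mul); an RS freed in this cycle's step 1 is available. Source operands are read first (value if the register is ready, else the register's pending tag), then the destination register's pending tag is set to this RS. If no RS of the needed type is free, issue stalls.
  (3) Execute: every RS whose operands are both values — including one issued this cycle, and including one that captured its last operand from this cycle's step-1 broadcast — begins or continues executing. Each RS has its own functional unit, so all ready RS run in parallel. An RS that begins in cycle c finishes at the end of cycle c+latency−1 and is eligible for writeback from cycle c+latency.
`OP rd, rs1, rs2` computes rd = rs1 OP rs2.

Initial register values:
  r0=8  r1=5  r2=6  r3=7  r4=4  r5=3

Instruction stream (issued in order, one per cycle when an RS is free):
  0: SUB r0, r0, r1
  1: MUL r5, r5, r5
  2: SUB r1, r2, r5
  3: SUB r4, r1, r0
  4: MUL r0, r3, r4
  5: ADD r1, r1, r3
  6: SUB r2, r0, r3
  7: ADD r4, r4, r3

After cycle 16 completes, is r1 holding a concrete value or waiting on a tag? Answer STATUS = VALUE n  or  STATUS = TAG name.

STATUS = VALUE 4

c1: issue SUB r0<-Add1 | r0:Add1,r1:5,r2:6,r3:7,r4:4,r5:3
c2: issue MUL r5<-Mul1 | r0:Add1,r1:5,r2:6,r3:7,r4:4,r5:Mul1
c3: issue SUB r1<-Add2 | r0:Add1,r1:Add2,r2:6,r3:7,r4:4,r5:Mul1
c4: CDB Add1=3; issue SUB r4<-Add1 | r0:3,r1:Add2,r2:6,r3:7,r4:Add1,r5:Mul1
c5: issue MUL r0<-Mul2 | r0:Mul2,r1:Add2,r2:6,r3:7,r4:Add1,r5:Mul1
c6: issue ADD r1<-Add3 | r0:Mul2,r1:Add3,r2:6,r3:7,r4:Add1,r5:Mul1
c7: CDB Mul1=9; stall | r0:Mul2,r1:Add3,r2:6,r3:7,r4:Add1,r5:9
c8: stall | r0:Mul2,r1:Add3,r2:6,r3:7,r4:Add1,r5:9
c9: stall | r0:Mul2,r1:Add3,r2:6,r3:7,r4:Add1,r5:9
c10: CDB Add2=-3; issue SUB r2<-Add2 | r0:Mul2,r1:Add3,r2:Add2,r3:7,r4:Add1,r5:9
c11: stall | r0:Mul2,r1:Add3,r2:Add2,r3:7,r4:Add1,r5:9
c12: stall | r0:Mul2,r1:Add3,r2:Add2,r3:7,r4:Add1,r5:9
c13: CDB Add1=-6; issue ADD r4<-Add1 | r0:Mul2,r1:Add3,r2:Add2,r3:7,r4:Add1,r5:9
c14: CDB Add3=4 | r0:Mul2,r1:4,r2:Add2,r3:7,r4:Add1,r5:9
c15: - | r0:Mul2,r1:4,r2:Add2,r3:7,r4:Add1,r5:9
c16: CDB Add1=1 | r0:Mul2,r1:4,r2:Add2,r3:7,r4:1,r5:9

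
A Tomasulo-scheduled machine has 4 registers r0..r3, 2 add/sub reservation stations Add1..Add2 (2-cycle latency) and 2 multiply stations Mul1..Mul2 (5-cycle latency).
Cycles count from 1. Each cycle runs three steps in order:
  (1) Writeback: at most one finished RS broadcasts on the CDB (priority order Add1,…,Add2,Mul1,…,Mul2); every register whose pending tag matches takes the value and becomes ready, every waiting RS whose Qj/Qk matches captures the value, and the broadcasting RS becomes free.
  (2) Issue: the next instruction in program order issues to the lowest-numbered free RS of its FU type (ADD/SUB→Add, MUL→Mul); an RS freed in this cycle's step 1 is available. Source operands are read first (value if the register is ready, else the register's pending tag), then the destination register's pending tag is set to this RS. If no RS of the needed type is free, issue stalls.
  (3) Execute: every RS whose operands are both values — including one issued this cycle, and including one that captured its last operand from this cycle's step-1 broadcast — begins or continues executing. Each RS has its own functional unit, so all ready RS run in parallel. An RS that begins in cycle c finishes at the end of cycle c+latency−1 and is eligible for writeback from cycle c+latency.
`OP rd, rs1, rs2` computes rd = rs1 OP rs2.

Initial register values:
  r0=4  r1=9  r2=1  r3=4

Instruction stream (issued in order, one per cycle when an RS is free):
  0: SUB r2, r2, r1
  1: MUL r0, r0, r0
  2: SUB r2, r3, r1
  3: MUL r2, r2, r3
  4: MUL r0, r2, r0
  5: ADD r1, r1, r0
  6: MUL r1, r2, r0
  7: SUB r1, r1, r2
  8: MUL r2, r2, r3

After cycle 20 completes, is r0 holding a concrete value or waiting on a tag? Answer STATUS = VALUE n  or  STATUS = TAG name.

c1: issue SUB r2<-Add1 | r0:4,r1:9,r2:Add1,r3:4
c2: issue MUL r0<-Mul1 | r0:Mul1,r1:9,r2:Add1,r3:4
c3: CDB Add1=-8; issue SUB r2<-Add1 | r0:Mul1,r1:9,r2:Add1,r3:4
c4: issue MUL r2<-Mul2 | r0:Mul1,r1:9,r2:Mul2,r3:4
c5: CDB Add1=-5; stall | r0:Mul1,r1:9,r2:Mul2,r3:4
c6: stall | r0:Mul1,r1:9,r2:Mul2,r3:4
c7: CDB Mul1=16; issue MUL r0<-Mul1 | r0:Mul1,r1:9,r2:Mul2,r3:4
c8: issue ADD r1<-Add1 | r0:Mul1,r1:Add1,r2:Mul2,r3:4
c9: stall | r0:Mul1,r1:Add1,r2:Mul2,r3:4
c10: CDB Mul2=-20; issue MUL r1<-Mul2 | r0:Mul1,r1:Mul2,r2:-20,r3:4
c11: issue SUB r1<-Add2 | r0:Mul1,r1:Add2,r2:-20,r3:4
c12: stall | r0:Mul1,r1:Add2,r2:-20,r3:4
c13: stall | r0:Mul1,r1:Add2,r2:-20,r3:4
c14: stall | r0:Mul1,r1:Add2,r2:-20,r3:4
c15: CDB Mul1=-320; issue MUL r2<-Mul1 | r0:-320,r1:Add2,r2:Mul1,r3:4
c16: - | r0:-320,r1:Add2,r2:Mul1,r3:4
c17: CDB Add1=-311 | r0:-320,r1:Add2,r2:Mul1,r3:4
c18: - | r0:-320,r1:Add2,r2:Mul1,r3:4
c19: - | r0:-320,r1:Add2,r2:Mul1,r3:4
c20: CDB Mul1=-80 | r0:-320,r1:Add2,r2:-80,r3:4

STATUS = VALUE -320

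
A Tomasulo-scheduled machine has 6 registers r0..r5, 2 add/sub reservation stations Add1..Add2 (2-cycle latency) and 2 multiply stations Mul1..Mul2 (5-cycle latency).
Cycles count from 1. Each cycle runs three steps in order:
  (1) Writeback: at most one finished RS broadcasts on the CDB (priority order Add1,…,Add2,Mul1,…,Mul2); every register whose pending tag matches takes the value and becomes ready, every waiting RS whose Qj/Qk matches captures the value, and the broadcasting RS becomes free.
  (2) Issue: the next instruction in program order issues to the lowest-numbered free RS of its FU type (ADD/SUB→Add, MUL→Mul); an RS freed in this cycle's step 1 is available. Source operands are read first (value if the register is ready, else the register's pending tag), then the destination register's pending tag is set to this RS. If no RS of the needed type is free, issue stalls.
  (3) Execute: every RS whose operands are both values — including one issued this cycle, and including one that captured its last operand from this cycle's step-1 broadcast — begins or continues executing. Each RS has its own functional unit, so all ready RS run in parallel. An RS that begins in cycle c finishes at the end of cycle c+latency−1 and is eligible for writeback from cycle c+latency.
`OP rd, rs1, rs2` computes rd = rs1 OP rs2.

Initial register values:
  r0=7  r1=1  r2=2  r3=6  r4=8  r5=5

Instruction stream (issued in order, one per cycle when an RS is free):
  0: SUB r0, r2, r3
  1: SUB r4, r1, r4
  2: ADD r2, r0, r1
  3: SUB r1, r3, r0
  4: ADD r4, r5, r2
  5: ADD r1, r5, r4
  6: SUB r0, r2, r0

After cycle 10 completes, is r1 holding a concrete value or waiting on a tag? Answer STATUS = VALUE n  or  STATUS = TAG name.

c1: issue SUB r0<-Add1 | r0:Add1,r1:1,r2:2,r3:6,r4:8,r5:5
c2: issue SUB r4<-Add2 | r0:Add1,r1:1,r2:2,r3:6,r4:Add2,r5:5
c3: CDB Add1=-4; issue ADD r2<-Add1 | r0:-4,r1:1,r2:Add1,r3:6,r4:Add2,r5:5
c4: CDB Add2=-7; issue SUB r1<-Add2 | r0:-4,r1:Add2,r2:Add1,r3:6,r4:-7,r5:5
c5: CDB Add1=-3; issue ADD r4<-Add1 | r0:-4,r1:Add2,r2:-3,r3:6,r4:Add1,r5:5
c6: CDB Add2=10; issue ADD r1<-Add2 | r0:-4,r1:Add2,r2:-3,r3:6,r4:Add1,r5:5
c7: CDB Add1=2; issue SUB r0<-Add1 | r0:Add1,r1:Add2,r2:-3,r3:6,r4:2,r5:5
c8: - | r0:Add1,r1:Add2,r2:-3,r3:6,r4:2,r5:5
c9: CDB Add1=1 | r0:1,r1:Add2,r2:-3,r3:6,r4:2,r5:5
c10: CDB Add2=7 | r0:1,r1:7,r2:-3,r3:6,r4:2,r5:5

STATUS = VALUE 7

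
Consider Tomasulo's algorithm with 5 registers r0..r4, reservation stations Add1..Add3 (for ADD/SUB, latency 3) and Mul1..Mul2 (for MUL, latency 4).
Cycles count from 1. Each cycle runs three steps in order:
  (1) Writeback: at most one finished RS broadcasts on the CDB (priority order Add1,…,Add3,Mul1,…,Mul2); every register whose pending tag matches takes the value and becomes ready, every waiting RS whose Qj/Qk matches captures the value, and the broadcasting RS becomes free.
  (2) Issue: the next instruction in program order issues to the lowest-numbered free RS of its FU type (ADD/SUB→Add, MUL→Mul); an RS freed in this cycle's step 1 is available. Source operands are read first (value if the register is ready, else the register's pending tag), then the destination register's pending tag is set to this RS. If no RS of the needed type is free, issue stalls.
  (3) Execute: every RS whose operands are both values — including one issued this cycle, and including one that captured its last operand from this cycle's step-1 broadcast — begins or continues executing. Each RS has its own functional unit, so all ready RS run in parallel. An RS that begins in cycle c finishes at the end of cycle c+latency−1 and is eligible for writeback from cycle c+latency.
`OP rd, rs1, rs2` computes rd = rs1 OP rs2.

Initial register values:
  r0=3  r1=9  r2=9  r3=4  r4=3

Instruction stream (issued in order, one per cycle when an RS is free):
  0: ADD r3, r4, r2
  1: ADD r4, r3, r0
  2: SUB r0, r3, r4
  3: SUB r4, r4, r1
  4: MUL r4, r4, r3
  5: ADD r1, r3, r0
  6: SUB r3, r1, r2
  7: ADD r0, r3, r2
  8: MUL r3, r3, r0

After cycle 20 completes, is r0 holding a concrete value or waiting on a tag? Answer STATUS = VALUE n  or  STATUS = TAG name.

  c1: issue ADD r3<-Add1  regs: r0:3,r1:9,r2:9,r3:Add1,r4:3
  c2: issue ADD r4<-Add2  regs: r0:3,r1:9,r2:9,r3:Add1,r4:Add2
  c3: issue SUB r0<-Add3  regs: r0:Add3,r1:9,r2:9,r3:Add1,r4:Add2
  c4: CDB Add1=12; issue SUB r4<-Add1  regs: r0:Add3,r1:9,r2:9,r3:12,r4:Add1
  c5: issue MUL r4<-Mul1  regs: r0:Add3,r1:9,r2:9,r3:12,r4:Mul1
  c6: stall  regs: r0:Add3,r1:9,r2:9,r3:12,r4:Mul1
  c7: CDB Add2=15; issue ADD r1<-Add2  regs: r0:Add3,r1:Add2,r2:9,r3:12,r4:Mul1
  c8: stall  regs: r0:Add3,r1:Add2,r2:9,r3:12,r4:Mul1
  c9: stall  regs: r0:Add3,r1:Add2,r2:9,r3:12,r4:Mul1
  c10: CDB Add1=6; issue SUB r3<-Add1  regs: r0:Add3,r1:Add2,r2:9,r3:Add1,r4:Mul1
  c11: CDB Add3=-3; issue ADD r0<-Add3  regs: r0:Add3,r1:Add2,r2:9,r3:Add1,r4:Mul1
  c12: issue MUL r3<-Mul2  regs: r0:Add3,r1:Add2,r2:9,r3:Mul2,r4:Mul1
  c13: -  regs: r0:Add3,r1:Add2,r2:9,r3:Mul2,r4:Mul1
  c14: CDB Add2=9  regs: r0:Add3,r1:9,r2:9,r3:Mul2,r4:Mul1
  c15: CDB Mul1=72  regs: r0:Add3,r1:9,r2:9,r3:Mul2,r4:72
  c16: -  regs: r0:Add3,r1:9,r2:9,r3:Mul2,r4:72
  c17: CDB Add1=0  regs: r0:Add3,r1:9,r2:9,r3:Mul2,r4:72
  c18: -  regs: r0:Add3,r1:9,r2:9,r3:Mul2,r4:72
  c19: -  regs: r0:Add3,r1:9,r2:9,r3:Mul2,r4:72
  c20: CDB Add3=9  regs: r0:9,r1:9,r2:9,r3:Mul2,r4:72

STATUS = VALUE 9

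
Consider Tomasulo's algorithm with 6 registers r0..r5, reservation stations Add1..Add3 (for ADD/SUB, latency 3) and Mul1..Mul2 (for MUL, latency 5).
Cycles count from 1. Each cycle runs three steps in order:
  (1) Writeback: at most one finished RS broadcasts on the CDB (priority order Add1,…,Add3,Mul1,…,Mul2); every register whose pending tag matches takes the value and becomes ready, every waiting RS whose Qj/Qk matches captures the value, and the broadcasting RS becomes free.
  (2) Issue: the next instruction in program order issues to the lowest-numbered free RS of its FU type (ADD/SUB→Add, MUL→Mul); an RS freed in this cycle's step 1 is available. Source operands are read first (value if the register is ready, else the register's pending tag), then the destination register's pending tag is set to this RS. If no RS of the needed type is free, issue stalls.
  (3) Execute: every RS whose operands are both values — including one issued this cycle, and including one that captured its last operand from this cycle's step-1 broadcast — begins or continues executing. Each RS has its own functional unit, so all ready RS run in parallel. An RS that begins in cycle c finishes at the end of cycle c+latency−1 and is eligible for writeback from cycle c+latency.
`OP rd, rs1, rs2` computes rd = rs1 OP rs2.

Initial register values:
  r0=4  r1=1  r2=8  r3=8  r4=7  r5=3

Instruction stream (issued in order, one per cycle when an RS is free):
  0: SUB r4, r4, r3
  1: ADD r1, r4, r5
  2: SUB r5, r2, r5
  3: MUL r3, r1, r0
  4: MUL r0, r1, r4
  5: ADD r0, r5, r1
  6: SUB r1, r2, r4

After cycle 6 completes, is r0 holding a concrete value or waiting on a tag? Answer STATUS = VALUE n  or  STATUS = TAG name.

STATUS = TAG Add1

  c1: issue SUB r4<-Add1  regs: r0:4,r1:1,r2:8,r3:8,r4:Add1,r5:3
  c2: issue ADD r1<-Add2  regs: r0:4,r1:Add2,r2:8,r3:8,r4:Add1,r5:3
  c3: issue SUB r5<-Add3  regs: r0:4,r1:Add2,r2:8,r3:8,r4:Add1,r5:Add3
  c4: CDB Add1=-1; issue MUL r3<-Mul1  regs: r0:4,r1:Add2,r2:8,r3:Mul1,r4:-1,r5:Add3
  c5: issue MUL r0<-Mul2  regs: r0:Mul2,r1:Add2,r2:8,r3:Mul1,r4:-1,r5:Add3
  c6: CDB Add3=5; issue ADD r0<-Add1  regs: r0:Add1,r1:Add2,r2:8,r3:Mul1,r4:-1,r5:5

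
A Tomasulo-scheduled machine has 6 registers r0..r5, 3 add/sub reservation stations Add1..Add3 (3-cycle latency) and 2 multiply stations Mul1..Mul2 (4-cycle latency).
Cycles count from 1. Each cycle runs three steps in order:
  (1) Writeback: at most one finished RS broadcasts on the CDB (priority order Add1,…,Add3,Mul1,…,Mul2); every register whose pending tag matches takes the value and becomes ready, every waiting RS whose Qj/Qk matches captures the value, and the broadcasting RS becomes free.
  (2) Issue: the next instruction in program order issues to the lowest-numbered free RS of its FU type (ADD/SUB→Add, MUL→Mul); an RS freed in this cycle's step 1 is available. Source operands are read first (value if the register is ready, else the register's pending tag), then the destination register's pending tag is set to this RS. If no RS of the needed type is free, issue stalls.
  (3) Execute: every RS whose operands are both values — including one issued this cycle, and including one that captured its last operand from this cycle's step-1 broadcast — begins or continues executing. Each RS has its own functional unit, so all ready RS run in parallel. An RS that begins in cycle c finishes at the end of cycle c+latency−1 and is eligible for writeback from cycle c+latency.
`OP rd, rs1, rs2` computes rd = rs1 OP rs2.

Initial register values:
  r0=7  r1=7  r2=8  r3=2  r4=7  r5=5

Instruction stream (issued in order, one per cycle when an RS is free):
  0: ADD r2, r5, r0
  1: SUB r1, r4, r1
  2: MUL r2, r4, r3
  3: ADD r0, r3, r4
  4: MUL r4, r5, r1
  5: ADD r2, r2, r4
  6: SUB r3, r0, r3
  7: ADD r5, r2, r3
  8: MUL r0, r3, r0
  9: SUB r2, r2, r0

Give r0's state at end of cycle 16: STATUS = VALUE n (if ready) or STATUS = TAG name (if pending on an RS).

  c1: issue ADD r2<-Add1  regs: r0:7,r1:7,r2:Add1,r3:2,r4:7,r5:5
  c2: issue SUB r1<-Add2  regs: r0:7,r1:Add2,r2:Add1,r3:2,r4:7,r5:5
  c3: issue MUL r2<-Mul1  regs: r0:7,r1:Add2,r2:Mul1,r3:2,r4:7,r5:5
  c4: CDB Add1=12; issue ADD r0<-Add1  regs: r0:Add1,r1:Add2,r2:Mul1,r3:2,r4:7,r5:5
  c5: CDB Add2=0; issue MUL r4<-Mul2  regs: r0:Add1,r1:0,r2:Mul1,r3:2,r4:Mul2,r5:5
  c6: issue ADD r2<-Add2  regs: r0:Add1,r1:0,r2:Add2,r3:2,r4:Mul2,r5:5
  c7: CDB Add1=9; issue SUB r3<-Add1  regs: r0:9,r1:0,r2:Add2,r3:Add1,r4:Mul2,r5:5
  c8: CDB Mul1=14; issue ADD r5<-Add3  regs: r0:9,r1:0,r2:Add2,r3:Add1,r4:Mul2,r5:Add3
  c9: CDB Mul2=0; issue MUL r0<-Mul1  regs: r0:Mul1,r1:0,r2:Add2,r3:Add1,r4:0,r5:Add3
  c10: CDB Add1=7; issue SUB r2<-Add1  regs: r0:Mul1,r1:0,r2:Add1,r3:7,r4:0,r5:Add3
  c11: -  regs: r0:Mul1,r1:0,r2:Add1,r3:7,r4:0,r5:Add3
  c12: CDB Add2=14  regs: r0:Mul1,r1:0,r2:Add1,r3:7,r4:0,r5:Add3
  c13: -  regs: r0:Mul1,r1:0,r2:Add1,r3:7,r4:0,r5:Add3
  c14: CDB Mul1=63  regs: r0:63,r1:0,r2:Add1,r3:7,r4:0,r5:Add3
  c15: CDB Add3=21  regs: r0:63,r1:0,r2:Add1,r3:7,r4:0,r5:21
  c16: -  regs: r0:63,r1:0,r2:Add1,r3:7,r4:0,r5:21

STATUS = VALUE 63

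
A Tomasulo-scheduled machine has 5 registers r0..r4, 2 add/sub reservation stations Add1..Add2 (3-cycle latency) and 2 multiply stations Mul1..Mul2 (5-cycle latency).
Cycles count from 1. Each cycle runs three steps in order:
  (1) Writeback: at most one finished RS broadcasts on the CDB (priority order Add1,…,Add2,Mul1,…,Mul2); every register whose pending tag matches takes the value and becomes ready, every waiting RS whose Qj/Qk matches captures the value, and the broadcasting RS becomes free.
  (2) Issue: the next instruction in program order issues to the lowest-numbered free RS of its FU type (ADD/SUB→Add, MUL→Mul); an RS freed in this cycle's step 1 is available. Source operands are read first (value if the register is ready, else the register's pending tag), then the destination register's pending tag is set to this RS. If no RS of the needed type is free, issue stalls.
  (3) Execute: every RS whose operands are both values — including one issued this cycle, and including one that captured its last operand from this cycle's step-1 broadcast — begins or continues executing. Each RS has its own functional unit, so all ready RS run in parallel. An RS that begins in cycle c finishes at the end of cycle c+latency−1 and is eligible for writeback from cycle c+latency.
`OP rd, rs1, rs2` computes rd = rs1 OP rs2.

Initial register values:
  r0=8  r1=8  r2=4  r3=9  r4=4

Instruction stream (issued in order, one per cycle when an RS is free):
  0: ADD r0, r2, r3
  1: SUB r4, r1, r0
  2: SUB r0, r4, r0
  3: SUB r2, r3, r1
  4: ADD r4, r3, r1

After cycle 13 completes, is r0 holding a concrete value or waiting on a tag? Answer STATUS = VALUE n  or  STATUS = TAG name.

c1: issue ADD r0<-Add1 | r0:Add1,r1:8,r2:4,r3:9,r4:4
c2: issue SUB r4<-Add2 | r0:Add1,r1:8,r2:4,r3:9,r4:Add2
c3: stall | r0:Add1,r1:8,r2:4,r3:9,r4:Add2
c4: CDB Add1=13; issue SUB r0<-Add1 | r0:Add1,r1:8,r2:4,r3:9,r4:Add2
c5: stall | r0:Add1,r1:8,r2:4,r3:9,r4:Add2
c6: stall | r0:Add1,r1:8,r2:4,r3:9,r4:Add2
c7: CDB Add2=-5; issue SUB r2<-Add2 | r0:Add1,r1:8,r2:Add2,r3:9,r4:-5
c8: stall | r0:Add1,r1:8,r2:Add2,r3:9,r4:-5
c9: stall | r0:Add1,r1:8,r2:Add2,r3:9,r4:-5
c10: CDB Add1=-18; issue ADD r4<-Add1 | r0:-18,r1:8,r2:Add2,r3:9,r4:Add1
c11: CDB Add2=1 | r0:-18,r1:8,r2:1,r3:9,r4:Add1
c12: - | r0:-18,r1:8,r2:1,r3:9,r4:Add1
c13: CDB Add1=17 | r0:-18,r1:8,r2:1,r3:9,r4:17

STATUS = VALUE -18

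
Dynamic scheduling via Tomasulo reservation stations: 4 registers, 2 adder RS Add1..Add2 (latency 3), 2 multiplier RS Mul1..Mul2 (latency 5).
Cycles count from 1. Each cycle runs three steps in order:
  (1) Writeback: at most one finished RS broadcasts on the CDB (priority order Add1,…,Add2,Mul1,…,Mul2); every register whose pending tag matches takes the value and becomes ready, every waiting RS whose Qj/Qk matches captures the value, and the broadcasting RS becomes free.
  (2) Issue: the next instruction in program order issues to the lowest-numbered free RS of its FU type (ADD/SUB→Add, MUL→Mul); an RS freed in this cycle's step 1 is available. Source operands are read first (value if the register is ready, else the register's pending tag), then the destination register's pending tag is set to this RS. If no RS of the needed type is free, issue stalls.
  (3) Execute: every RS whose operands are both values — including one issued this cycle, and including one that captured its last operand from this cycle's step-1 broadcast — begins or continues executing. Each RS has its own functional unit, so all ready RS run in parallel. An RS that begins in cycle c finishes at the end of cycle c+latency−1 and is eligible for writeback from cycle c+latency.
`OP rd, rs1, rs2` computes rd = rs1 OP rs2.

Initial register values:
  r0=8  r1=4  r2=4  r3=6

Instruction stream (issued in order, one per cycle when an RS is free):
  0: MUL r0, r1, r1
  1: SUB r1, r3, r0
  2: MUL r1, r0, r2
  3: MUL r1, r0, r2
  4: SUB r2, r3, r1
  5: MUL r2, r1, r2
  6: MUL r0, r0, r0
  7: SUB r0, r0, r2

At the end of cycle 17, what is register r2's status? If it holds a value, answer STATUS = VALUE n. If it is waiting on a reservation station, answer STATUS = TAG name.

cycle 1: issue MUL r0<-Mul1 // r0:Mul1,r1:4,r2:4,r3:6
cycle 2: issue SUB r1<-Add1 // r0:Mul1,r1:Add1,r2:4,r3:6
cycle 3: issue MUL r1<-Mul2 // r0:Mul1,r1:Mul2,r2:4,r3:6
cycle 4: stall // r0:Mul1,r1:Mul2,r2:4,r3:6
cycle 5: stall // r0:Mul1,r1:Mul2,r2:4,r3:6
cycle 6: CDB Mul1=16; issue MUL r1<-Mul1 // r0:16,r1:Mul1,r2:4,r3:6
cycle 7: issue SUB r2<-Add2 // r0:16,r1:Mul1,r2:Add2,r3:6
cycle 8: stall // r0:16,r1:Mul1,r2:Add2,r3:6
cycle 9: CDB Add1=-10; stall // r0:16,r1:Mul1,r2:Add2,r3:6
cycle 10: stall // r0:16,r1:Mul1,r2:Add2,r3:6
cycle 11: CDB Mul1=64; issue MUL r2<-Mul1 // r0:16,r1:64,r2:Mul1,r3:6
cycle 12: CDB Mul2=64; issue MUL r0<-Mul2 // r0:Mul2,r1:64,r2:Mul1,r3:6
cycle 13: issue SUB r0<-Add1 // r0:Add1,r1:64,r2:Mul1,r3:6
cycle 14: CDB Add2=-58 // r0:Add1,r1:64,r2:Mul1,r3:6
cycle 15: - // r0:Add1,r1:64,r2:Mul1,r3:6
cycle 16: - // r0:Add1,r1:64,r2:Mul1,r3:6
cycle 17: CDB Mul2=256 // r0:Add1,r1:64,r2:Mul1,r3:6

STATUS = TAG Mul1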